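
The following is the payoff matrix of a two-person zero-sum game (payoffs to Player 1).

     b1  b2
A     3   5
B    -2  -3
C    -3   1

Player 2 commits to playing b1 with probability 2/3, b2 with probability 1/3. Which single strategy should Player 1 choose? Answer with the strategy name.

A

Expected payoff of A: (2/3)·3 + (1/3)·5 = 11/3.
Expected payoff of B: (2/3)·(-2) + (1/3)·(-3) = -7/3.
Expected payoff of C: (2/3)·(-3) + (1/3)·1 = -5/3.
The largest is 11/3, so Player 1's best response is A.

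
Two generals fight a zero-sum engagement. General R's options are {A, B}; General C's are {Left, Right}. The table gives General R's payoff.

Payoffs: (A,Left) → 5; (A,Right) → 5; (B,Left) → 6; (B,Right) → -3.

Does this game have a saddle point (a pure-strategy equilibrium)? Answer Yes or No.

Row minima: A → 5, B → -3; maximin = 5.
Column maxima: Left → 6, Right → 5; minimax = 5.
maximin = minimax = 5, so a saddle point exists.

Yes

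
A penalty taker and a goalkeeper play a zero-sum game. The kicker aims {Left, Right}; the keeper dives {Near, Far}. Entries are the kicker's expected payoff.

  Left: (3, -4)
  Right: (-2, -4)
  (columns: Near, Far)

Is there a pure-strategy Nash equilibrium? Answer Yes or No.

Yes

Row minima: Left → -4, Right → -4; maximin = -4.
Column maxima: Near → 3, Far → -4; minimax = -4.
maximin = minimax = -4, so a saddle point exists.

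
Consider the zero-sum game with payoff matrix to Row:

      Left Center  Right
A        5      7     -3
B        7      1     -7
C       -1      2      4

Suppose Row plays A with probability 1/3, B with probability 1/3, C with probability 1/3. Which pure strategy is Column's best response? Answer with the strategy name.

If Column plays Left, Row's expected payoff is (1/3)·5 + (1/3)·7 + (1/3)·(-1) = 11/3.
If Column plays Center, Row's expected payoff is (1/3)·7 + (1/3)·1 + (1/3)·2 = 10/3.
If Column plays Right, Row's expected payoff is (1/3)·(-3) + (1/3)·(-7) + (1/3)·4 = -2.
Column minimizes Row's payoff; the smallest is -2, so the best response is Right.

Right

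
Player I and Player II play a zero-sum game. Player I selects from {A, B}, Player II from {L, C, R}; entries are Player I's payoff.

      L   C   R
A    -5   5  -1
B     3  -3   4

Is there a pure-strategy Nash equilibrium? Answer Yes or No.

Row minima: A → -5, B → -3; maximin = -3.
Column maxima: L → 3, C → 5, R → 4; minimax = 3.
-3 ≠ 3, so no pure-strategy equilibrium exists.

No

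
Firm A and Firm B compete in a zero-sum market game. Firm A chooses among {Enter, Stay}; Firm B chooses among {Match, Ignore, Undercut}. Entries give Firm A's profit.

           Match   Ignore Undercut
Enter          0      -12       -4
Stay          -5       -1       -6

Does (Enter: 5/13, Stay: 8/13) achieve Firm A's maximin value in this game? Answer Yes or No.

Against Match this mix gives (5/13)·0 + (8/13)·(-5) = -40/13.
Against Ignore this mix gives (5/13)·(-12) + (8/13)·(-1) = -68/13.
Against Undercut this mix gives (5/13)·(-4) + (8/13)·(-6) = -68/13.
All of Firm B's active replies (Ignore, Undercut) yield -68/13, and no column does worse for Firm A. The mix makes Firm B indifferent and guarantees -68/13, so it is optimal.

Yes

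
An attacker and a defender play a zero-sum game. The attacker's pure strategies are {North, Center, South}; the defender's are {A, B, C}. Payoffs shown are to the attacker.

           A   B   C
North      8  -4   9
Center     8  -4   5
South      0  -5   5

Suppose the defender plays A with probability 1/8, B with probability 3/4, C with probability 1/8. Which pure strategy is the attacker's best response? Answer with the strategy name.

Expected payoff of North: (1/8)·8 + (3/4)·(-4) + (1/8)·9 = -7/8.
Expected payoff of Center: (1/8)·8 + (3/4)·(-4) + (1/8)·5 = -11/8.
Expected payoff of South: (1/8)·0 + (3/4)·(-5) + (1/8)·5 = -25/8.
The largest is -7/8, so the attacker's best response is North.

North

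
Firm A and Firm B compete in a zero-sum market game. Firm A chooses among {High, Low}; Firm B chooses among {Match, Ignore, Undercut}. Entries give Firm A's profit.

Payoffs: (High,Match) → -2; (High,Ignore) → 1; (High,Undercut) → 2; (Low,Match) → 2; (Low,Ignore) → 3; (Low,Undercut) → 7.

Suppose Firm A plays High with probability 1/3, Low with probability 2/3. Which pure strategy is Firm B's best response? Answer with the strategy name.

Match

If Firm B plays Match, Firm A's expected payoff is (1/3)·(-2) + (2/3)·2 = 2/3.
If Firm B plays Ignore, Firm A's expected payoff is (1/3)·1 + (2/3)·3 = 7/3.
If Firm B plays Undercut, Firm A's expected payoff is (1/3)·2 + (2/3)·7 = 16/3.
Firm B minimizes Firm A's payoff; the smallest is 2/3, so the best response is Match.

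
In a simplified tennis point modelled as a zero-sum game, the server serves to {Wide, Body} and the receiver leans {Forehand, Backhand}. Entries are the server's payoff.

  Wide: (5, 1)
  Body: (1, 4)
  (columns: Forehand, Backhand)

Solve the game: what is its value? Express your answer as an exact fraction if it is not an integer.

19/7

Row minima: Wide → 1, Body → 1; maximin = 1.
Column maxima: Forehand → 5, Backhand → 4; minimax = 4.
1 ≠ 4, so there is no saddle point; optimal play is mixed.
Let the server play Wide with probability p. Expected payoff against Forehand: 5p + 1(1−p) = 4p + 1; against Backhand: 1p + 4(1−p) = −3p + 4.
Setting these equal: 4p + 1 = −3p + 4 ⇒ 7p = 3 ⇒ p = 3/7, and the value is (4)·(3/7) + 1 = 19/7.
For the receiver: with q = P(Forehand), equating Wide's and Body's payoffs gives 4q + 1 = −3q + 4 ⇒ q = 3/7.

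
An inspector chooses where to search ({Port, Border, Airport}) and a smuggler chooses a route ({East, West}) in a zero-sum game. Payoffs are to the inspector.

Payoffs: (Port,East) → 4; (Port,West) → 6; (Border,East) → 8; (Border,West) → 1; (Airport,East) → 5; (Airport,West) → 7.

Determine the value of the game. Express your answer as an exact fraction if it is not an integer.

17/3

Row minima: Port → 4, Border → 1, Airport → 5; maximin = 5.
Column maxima: East → 8, West → 7; minimax = 7.
5 ≠ 7, so there is no saddle point; optimal play is mixed.
Port is strictly dominated by Airport, so the inspector never plays it.
On the remaining 2×2 (Border, Airport vs East, West):
Let the inspector play Border with probability p. Expected payoff against East: 8p + 5(1−p) = 3p + 5; against West: 1p + 7(1−p) = −6p + 7.
Setting these equal: 3p + 5 = −6p + 7 ⇒ 9p = 2 ⇒ p = 2/9, and the value is (3)·(2/9) + 5 = 17/3.
For the smuggler: with q = P(East), equating Border's and Airport's payoffs gives 7q + 1 = −2q + 7 ⇒ q = 2/3.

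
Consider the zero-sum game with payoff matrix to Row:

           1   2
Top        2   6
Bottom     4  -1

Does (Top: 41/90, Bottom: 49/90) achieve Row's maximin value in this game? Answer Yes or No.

Against 1 this mix gives (41/90)·2 + (49/90)·4 = 139/45.
Against 2 this mix gives (41/90)·6 + (49/90)·(-1) = 197/90.
Column will play 2, holding Row to 197/90. Shifting weight toward the row that does better against 2 would raise this floor (the equalizing mix achieves 26/9 against both 2 and 1), so the proposed strategy is not optimal.

No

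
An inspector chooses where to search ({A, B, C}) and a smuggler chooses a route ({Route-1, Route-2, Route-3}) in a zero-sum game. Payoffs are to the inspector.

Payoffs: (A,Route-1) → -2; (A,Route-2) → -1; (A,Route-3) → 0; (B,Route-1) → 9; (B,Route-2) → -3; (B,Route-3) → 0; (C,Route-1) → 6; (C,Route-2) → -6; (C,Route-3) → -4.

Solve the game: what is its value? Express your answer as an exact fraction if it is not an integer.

Row minima: A → -2, B → -3, C → -6; maximin = -2.
Column maxima: Route-1 → 9, Route-2 → -1, Route-3 → 0; minimax = -1.
-2 ≠ -1, so there is no saddle point; optimal play is mixed.
C is strictly dominated by B, so the inspector never plays it.
Route-3 is strictly dominated by Route-2 (it gives the inspector strictly more in every row), so the smuggler never plays it.
On the remaining 2×2 (A, B vs Route-1, Route-2):
Let the inspector play A with probability p. Expected payoff against Route-1: (-2)p + 9(1−p) = −11p + 9; against Route-2: (-1)p + (-3)(1−p) = 2p − 3.
Setting these equal: −11p + 9 = 2p − 3 ⇒ −13p = -12 ⇒ p = 12/13, and the value is (-11)·(12/13) + 9 = -15/13.
For the smuggler: with q = P(Route-1), equating A's and B's payoffs gives −q − 1 = 12q − 3 ⇒ q = 2/13.

-15/13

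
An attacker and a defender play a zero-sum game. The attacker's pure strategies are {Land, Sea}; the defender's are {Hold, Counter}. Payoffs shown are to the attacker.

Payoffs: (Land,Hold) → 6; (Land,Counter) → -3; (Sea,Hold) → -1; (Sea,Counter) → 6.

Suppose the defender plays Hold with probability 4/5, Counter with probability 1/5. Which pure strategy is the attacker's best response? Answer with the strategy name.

Land

Expected payoff of Land: (4/5)·6 + (1/5)·(-3) = 21/5.
Expected payoff of Sea: (4/5)·(-1) + (1/5)·6 = 2/5.
The largest is 21/5, so the attacker's best response is Land.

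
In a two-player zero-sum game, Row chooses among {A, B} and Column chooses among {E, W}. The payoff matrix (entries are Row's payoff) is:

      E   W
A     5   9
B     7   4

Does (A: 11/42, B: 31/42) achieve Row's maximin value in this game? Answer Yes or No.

No

Against E this mix gives (11/42)·5 + (31/42)·7 = 136/21.
Against W this mix gives (11/42)·9 + (31/42)·4 = 223/42.
Column will play W, holding Row to 223/42. Shifting weight toward the row that does better against W would raise this floor (the equalizing mix achieves 43/7 against both W and E), so the proposed strategy is not optimal.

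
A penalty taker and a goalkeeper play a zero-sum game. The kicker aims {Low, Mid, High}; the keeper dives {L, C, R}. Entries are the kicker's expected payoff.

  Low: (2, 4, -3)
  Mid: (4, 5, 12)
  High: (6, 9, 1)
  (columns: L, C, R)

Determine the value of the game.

68/13

Row minima: Low → -3, Mid → 4, High → 1; maximin = 4.
Column maxima: L → 6, C → 9, R → 12; minimax = 6.
4 ≠ 6, so there is no saddle point; optimal play is mixed.
Low is strictly dominated by Mid, so the kicker never plays it.
C is strictly dominated by L (it gives the kicker strictly more in every row), so the keeper never plays it.
On the remaining 2×2 (Mid, High vs L, R):
Let the kicker play Mid with probability p. Expected payoff against L: 4p + 6(1−p) = −2p + 6; against R: 12p + 1(1−p) = 11p + 1.
Setting these equal: −2p + 6 = 11p + 1 ⇒ −13p = -5 ⇒ p = 5/13, and the value is (-2)·(5/13) + 6 = 68/13.
For the keeper: with q = P(L), equating Mid's and High's payoffs gives −8q + 12 = 5q + 1 ⇒ q = 11/13.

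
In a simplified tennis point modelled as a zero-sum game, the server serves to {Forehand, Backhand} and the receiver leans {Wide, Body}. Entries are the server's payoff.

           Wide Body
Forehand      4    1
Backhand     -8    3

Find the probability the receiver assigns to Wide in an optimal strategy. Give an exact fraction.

Row minima: Forehand → 1, Backhand → -8; maximin = 1.
Column maxima: Wide → 4, Body → 3; minimax = 3.
1 ≠ 3, so there is no saddle point; optimal play is mixed.
Let the server play Forehand with probability p. Expected payoff against Wide: 4p + (-8)(1−p) = 12p − 8; against Body: 1p + 3(1−p) = −2p + 3.
Setting these equal: 12p − 8 = −2p + 3 ⇒ 14p = 11 ⇒ p = 11/14, and the value is (12)·(11/14) − 8 = 10/7.
For the receiver: with q = P(Wide), equating Forehand's and Backhand's payoffs gives 3q + 1 = −11q + 3 ⇒ q = 1/7.

1/7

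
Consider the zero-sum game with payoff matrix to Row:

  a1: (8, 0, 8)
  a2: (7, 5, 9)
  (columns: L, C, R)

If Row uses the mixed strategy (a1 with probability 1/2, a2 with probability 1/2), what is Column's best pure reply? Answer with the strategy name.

If Column plays L, Row's expected payoff is (1/2)·8 + (1/2)·7 = 15/2.
If Column plays C, Row's expected payoff is (1/2)·0 + (1/2)·5 = 5/2.
If Column plays R, Row's expected payoff is (1/2)·8 + (1/2)·9 = 17/2.
Column minimizes Row's payoff; the smallest is 5/2, so the best response is C.

C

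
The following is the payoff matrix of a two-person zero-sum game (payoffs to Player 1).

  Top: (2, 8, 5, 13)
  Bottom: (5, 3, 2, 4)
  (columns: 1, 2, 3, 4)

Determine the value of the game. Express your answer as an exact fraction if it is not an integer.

Row minima: Top → 2, Bottom → 2; maximin = 2.
Column maxima: 1 → 5, 2 → 8, 3 → 5, 4 → 13; minimax = 5.
2 ≠ 5, so there is no saddle point; optimal play is mixed.
2 is strictly dominated by 3 (it gives Player 1 strictly more in every row), so Player 2 never plays it.
4 is strictly dominated by 3 (it gives Player 1 strictly more in every row), so Player 2 never plays it.
On the remaining 2×2 (Top, Bottom vs 1, 3):
Let Player 1 play Top with probability p. Expected payoff against 1: 2p + 5(1−p) = −3p + 5; against 3: 5p + 2(1−p) = 3p + 2.
Setting these equal: −3p + 5 = 3p + 2 ⇒ −6p = -3 ⇒ p = 1/2, and the value is (-3)·(1/2) + 5 = 7/2.
For Player 2: with q = P(1), equating Top's and Bottom's payoffs gives −3q + 5 = 3q + 2 ⇒ q = 1/2.

7/2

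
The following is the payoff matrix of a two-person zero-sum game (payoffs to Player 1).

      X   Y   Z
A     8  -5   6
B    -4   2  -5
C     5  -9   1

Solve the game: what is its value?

Row minima: A → -5, B → -5, C → -9; maximin = -5.
Column maxima: X → 8, Y → 2, Z → 6; minimax = 2.
-5 ≠ 2, so there is no saddle point; optimal play is mixed.
C is strictly dominated by A, so Player 1 never plays it.
X is strictly dominated by Z (it gives Player 1 strictly more in every row), so Player 2 never plays it.
On the remaining 2×2 (A, B vs Y, Z):
Let Player 1 play A with probability p. Expected payoff against Y: (-5)p + 2(1−p) = −7p + 2; against Z: 6p + (-5)(1−p) = 11p − 5.
Setting these equal: −7p + 2 = 11p − 5 ⇒ −18p = -7 ⇒ p = 7/18, and the value is (-7)·(7/18) + 2 = -13/18.
For Player 2: with q = P(Y), equating A's and B's payoffs gives −11q + 6 = 7q − 5 ⇒ q = 11/18.

-13/18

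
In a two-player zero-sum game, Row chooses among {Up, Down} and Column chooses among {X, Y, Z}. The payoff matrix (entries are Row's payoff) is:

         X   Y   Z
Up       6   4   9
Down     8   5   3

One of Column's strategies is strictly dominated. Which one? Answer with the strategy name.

X

Y holds Row's payoff strictly below X in every row: 4 < 6, 5 < 8.
So X is strictly dominated for Column.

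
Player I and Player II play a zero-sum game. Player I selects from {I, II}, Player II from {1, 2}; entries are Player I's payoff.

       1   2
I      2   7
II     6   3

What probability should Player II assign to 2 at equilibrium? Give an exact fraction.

1/2

Row minima: I → 2, II → 3; maximin = 3.
Column maxima: 1 → 6, 2 → 7; minimax = 6.
3 ≠ 6, so there is no saddle point; optimal play is mixed.
Let Player I play I with probability p. Expected payoff against 1: 2p + 6(1−p) = −4p + 6; against 2: 7p + 3(1−p) = 4p + 3.
Setting these equal: −4p + 6 = 4p + 3 ⇒ −8p = -3 ⇒ p = 3/8, and the value is (-4)·(3/8) + 6 = 9/2.
For Player II: with q = P(1), equating I's and II's payoffs gives −5q + 7 = 3q + 3 ⇒ q = 1/2.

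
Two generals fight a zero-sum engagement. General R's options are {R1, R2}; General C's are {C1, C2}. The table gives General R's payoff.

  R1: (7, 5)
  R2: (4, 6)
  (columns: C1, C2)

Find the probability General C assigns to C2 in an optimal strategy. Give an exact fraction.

Row minima: R1 → 5, R2 → 4; maximin = 5.
Column maxima: C1 → 7, C2 → 6; minimax = 6.
5 ≠ 6, so there is no saddle point; optimal play is mixed.
Let General R play R1 with probability p. Expected payoff against C1: 7p + 4(1−p) = 3p + 4; against C2: 5p + 6(1−p) = −p + 6.
Setting these equal: 3p + 4 = −p + 6 ⇒ 4p = 2 ⇒ p = 1/2, and the value is (3)·(1/2) + 4 = 11/2.
For General C: with q = P(C1), equating R1's and R2's payoffs gives 2q + 5 = −2q + 6 ⇒ q = 1/4.

3/4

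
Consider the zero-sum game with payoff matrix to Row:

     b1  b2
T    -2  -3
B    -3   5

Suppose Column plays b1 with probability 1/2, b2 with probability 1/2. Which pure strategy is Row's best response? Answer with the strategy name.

Expected payoff of T: (1/2)·(-2) + (1/2)·(-3) = -5/2.
Expected payoff of B: (1/2)·(-3) + (1/2)·5 = 1.
The largest is 1, so Row's best response is B.

B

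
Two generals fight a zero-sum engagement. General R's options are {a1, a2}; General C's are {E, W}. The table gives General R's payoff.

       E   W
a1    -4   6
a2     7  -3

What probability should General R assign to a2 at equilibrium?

1/2

Row minima: a1 → -4, a2 → -3; maximin = -3.
Column maxima: E → 7, W → 6; minimax = 6.
-3 ≠ 6, so there is no saddle point; optimal play is mixed.
Let General R play a1 with probability p. Expected payoff against E: (-4)p + 7(1−p) = −11p + 7; against W: 6p + (-3)(1−p) = 9p − 3.
Setting these equal: −11p + 7 = 9p − 3 ⇒ −20p = -10 ⇒ p = 1/2, and the value is (-11)·(1/2) + 7 = 3/2.
For General C: with q = P(E), equating a1's and a2's payoffs gives −10q + 6 = 10q − 3 ⇒ q = 9/20.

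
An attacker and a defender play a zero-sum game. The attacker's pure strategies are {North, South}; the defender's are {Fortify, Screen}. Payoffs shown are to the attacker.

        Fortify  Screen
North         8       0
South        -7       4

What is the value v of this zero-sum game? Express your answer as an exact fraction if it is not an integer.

32/19

Row minima: North → 0, South → -7; maximin = 0.
Column maxima: Fortify → 8, Screen → 4; minimax = 4.
0 ≠ 4, so there is no saddle point; optimal play is mixed.
Let the attacker play North with probability p. Expected payoff against Fortify: 8p + (-7)(1−p) = 15p − 7; against Screen: 0p + 4(1−p) = −4p + 4.
Setting these equal: 15p − 7 = −4p + 4 ⇒ 19p = 11 ⇒ p = 11/19, and the value is (15)·(11/19) − 7 = 32/19.
For the defender: with q = P(Fortify), equating North's and South's payoffs gives 8q = −11q + 4 ⇒ q = 4/19.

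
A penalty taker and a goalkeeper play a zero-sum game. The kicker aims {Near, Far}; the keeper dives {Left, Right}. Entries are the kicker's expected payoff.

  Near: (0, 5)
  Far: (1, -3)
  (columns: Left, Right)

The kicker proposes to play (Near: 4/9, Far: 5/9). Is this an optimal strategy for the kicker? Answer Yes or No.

Yes

Against Left this mix gives (4/9)·0 + (5/9)·1 = 5/9.
Against Right this mix gives (4/9)·5 + (5/9)·(-3) = 5/9.
All of the keeper's active replies (Left, Right) yield 5/9, and no column does worse for the kicker. The mix makes the keeper indifferent and guarantees 5/9, so it is optimal.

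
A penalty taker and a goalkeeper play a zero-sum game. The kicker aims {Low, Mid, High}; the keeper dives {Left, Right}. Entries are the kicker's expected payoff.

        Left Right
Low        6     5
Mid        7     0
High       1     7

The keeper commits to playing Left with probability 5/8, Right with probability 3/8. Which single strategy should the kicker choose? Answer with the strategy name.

Expected payoff of Low: (5/8)·6 + (3/8)·5 = 45/8.
Expected payoff of Mid: (5/8)·7 + (3/8)·0 = 35/8.
Expected payoff of High: (5/8)·1 + (3/8)·7 = 13/4.
The largest is 45/8, so the kicker's best response is Low.

Low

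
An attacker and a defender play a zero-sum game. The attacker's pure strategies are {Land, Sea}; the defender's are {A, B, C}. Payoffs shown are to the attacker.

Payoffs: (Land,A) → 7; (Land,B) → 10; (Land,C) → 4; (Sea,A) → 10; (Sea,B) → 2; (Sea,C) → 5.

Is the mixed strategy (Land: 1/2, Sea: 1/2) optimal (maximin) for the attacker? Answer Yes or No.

No

Against A this mix gives (1/2)·7 + (1/2)·10 = 17/2.
Against B this mix gives (1/2)·10 + (1/2)·2 = 6.
Against C this mix gives (1/2)·4 + (1/2)·5 = 9/2.
The defender will play C, holding the attacker to 9/2. Shifting weight toward the row that does better against C would raise this floor (the equalizing mix achieves 14/3 against both C and B), so the proposed strategy is not optimal.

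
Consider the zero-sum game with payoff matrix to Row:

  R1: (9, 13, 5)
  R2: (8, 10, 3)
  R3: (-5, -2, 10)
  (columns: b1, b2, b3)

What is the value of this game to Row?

Row minima: R1 → 5, R2 → 3, R3 → -5; maximin = 5.
Column maxima: b1 → 9, b2 → 13, b3 → 10; minimax = 9.
5 ≠ 9, so there is no saddle point; optimal play is mixed.
R2 is strictly dominated by R1, so Row never plays it.
b2 is strictly dominated by b1 (it gives Row strictly more in every row), so Column never plays it.
On the remaining 2×2 (R1, R3 vs b1, b3):
Let Row play R1 with probability p. Expected payoff against b1: 9p + (-5)(1−p) = 14p − 5; against b3: 5p + 10(1−p) = −5p + 10.
Setting these equal: 14p − 5 = −5p + 10 ⇒ 19p = 15 ⇒ p = 15/19, and the value is (14)·(15/19) − 5 = 115/19.
For Column: with q = P(b1), equating R1's and R3's payoffs gives 4q + 5 = −15q + 10 ⇒ q = 5/19.

115/19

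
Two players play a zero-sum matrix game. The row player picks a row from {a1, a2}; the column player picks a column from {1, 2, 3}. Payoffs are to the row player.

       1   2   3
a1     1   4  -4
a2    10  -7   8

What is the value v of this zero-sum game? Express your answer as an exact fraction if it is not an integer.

Row minima: a1 → -4, a2 → -7; maximin = -4.
Column maxima: 1 → 10, 2 → 4, 3 → 8; minimax = 4.
-4 ≠ 4, so there is no saddle point; optimal play is mixed.
1 is strictly dominated by 3 (it gives the row player strictly more in every row), so the column player never plays it.
On the remaining 2×2 (a1, a2 vs 2, 3):
Let the row player play a1 with probability p. Expected payoff against 2: 4p + (-7)(1−p) = 11p − 7; against 3: (-4)p + 8(1−p) = −12p + 8.
Setting these equal: 11p − 7 = −12p + 8 ⇒ 23p = 15 ⇒ p = 15/23, and the value is (11)·(15/23) − 7 = 4/23.
For the column player: with q = P(2), equating a1's and a2's payoffs gives 8q − 4 = −15q + 8 ⇒ q = 12/23.

4/23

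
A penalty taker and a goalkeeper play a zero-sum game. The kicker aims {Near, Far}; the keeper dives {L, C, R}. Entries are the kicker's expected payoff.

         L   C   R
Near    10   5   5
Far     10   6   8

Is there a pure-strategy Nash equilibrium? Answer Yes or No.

Yes

Row minima: Near → 5, Far → 6; maximin = 6.
Column maxima: L → 10, C → 6, R → 8; minimax = 6.
maximin = minimax = 6, so a saddle point exists.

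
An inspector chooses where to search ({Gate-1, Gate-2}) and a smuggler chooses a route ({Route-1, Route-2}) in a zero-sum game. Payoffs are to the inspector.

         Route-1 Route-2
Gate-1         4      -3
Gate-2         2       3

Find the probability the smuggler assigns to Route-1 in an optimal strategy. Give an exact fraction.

Row minima: Gate-1 → -3, Gate-2 → 2; maximin = 2.
Column maxima: Route-1 → 4, Route-2 → 3; minimax = 3.
2 ≠ 3, so there is no saddle point; optimal play is mixed.
Let the inspector play Gate-1 with probability p. Expected payoff against Route-1: 4p + 2(1−p) = 2p + 2; against Route-2: (-3)p + 3(1−p) = −6p + 3.
Setting these equal: 2p + 2 = −6p + 3 ⇒ 8p = 1 ⇒ p = 1/8, and the value is (2)·(1/8) + 2 = 9/4.
For the smuggler: with q = P(Route-1), equating Gate-1's and Gate-2's payoffs gives 7q − 3 = −q + 3 ⇒ q = 3/4.

3/4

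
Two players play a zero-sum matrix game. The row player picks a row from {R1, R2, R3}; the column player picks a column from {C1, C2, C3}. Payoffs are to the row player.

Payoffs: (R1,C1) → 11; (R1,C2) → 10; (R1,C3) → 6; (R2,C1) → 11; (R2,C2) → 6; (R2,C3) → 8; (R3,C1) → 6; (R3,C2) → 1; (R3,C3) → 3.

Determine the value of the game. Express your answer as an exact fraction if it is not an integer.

Row minima: R1 → 6, R2 → 6, R3 → 1; maximin = 6.
Column maxima: C1 → 11, C2 → 10, C3 → 8; minimax = 8.
6 ≠ 8, so there is no saddle point; optimal play is mixed.
R3 is strictly dominated by R1, so the row player never plays it.
C1 is strictly dominated by C2 (it gives the row player strictly more in every row), so the column player never plays it.
On the remaining 2×2 (R1, R2 vs C2, C3):
Let the row player play R1 with probability p. Expected payoff against C2: 10p + 6(1−p) = 4p + 6; against C3: 6p + 8(1−p) = −2p + 8.
Setting these equal: 4p + 6 = −2p + 8 ⇒ 6p = 2 ⇒ p = 1/3, and the value is (4)·(1/3) + 6 = 22/3.
For the column player: with q = P(C2), equating R1's and R2's payoffs gives 4q + 6 = −2q + 8 ⇒ q = 1/3.

22/3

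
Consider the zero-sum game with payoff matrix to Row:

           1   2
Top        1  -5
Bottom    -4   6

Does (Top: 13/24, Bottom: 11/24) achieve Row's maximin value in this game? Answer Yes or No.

No

Against 1 this mix gives (13/24)·1 + (11/24)·(-4) = -31/24.
Against 2 this mix gives (13/24)·(-5) + (11/24)·6 = 1/24.
Column will play 1, holding Row to -31/24. Shifting weight toward the row that does better against 1 would raise this floor (the equalizing mix achieves -7/8 against both 1 and 2), so the proposed strategy is not optimal.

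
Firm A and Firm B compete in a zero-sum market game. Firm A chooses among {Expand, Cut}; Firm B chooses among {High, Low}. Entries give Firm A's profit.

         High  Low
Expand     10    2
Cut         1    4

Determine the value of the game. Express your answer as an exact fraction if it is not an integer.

38/11

Row minima: Expand → 2, Cut → 1; maximin = 2.
Column maxima: High → 10, Low → 4; minimax = 4.
2 ≠ 4, so there is no saddle point; optimal play is mixed.
Let Firm A play Expand with probability p. Expected payoff against High: 10p + 1(1−p) = 9p + 1; against Low: 2p + 4(1−p) = −2p + 4.
Setting these equal: 9p + 1 = −2p + 4 ⇒ 11p = 3 ⇒ p = 3/11, and the value is (9)·(3/11) + 1 = 38/11.
For Firm B: with q = P(High), equating Expand's and Cut's payoffs gives 8q + 2 = −3q + 4 ⇒ q = 2/11.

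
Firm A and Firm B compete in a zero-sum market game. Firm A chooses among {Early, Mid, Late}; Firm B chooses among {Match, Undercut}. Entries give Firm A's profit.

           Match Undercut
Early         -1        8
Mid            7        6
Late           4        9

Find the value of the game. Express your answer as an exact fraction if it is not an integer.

Row minima: Early → -1, Mid → 6, Late → 4; maximin = 6.
Column maxima: Match → 7, Undercut → 9; minimax = 7.
6 ≠ 7, so there is no saddle point; optimal play is mixed.
Early is strictly dominated by Late, so Firm A never plays it.
On the remaining 2×2 (Mid, Late vs Match, Undercut):
Let Firm A play Mid with probability p. Expected payoff against Match: 7p + 4(1−p) = 3p + 4; against Undercut: 6p + 9(1−p) = −3p + 9.
Setting these equal: 3p + 4 = −3p + 9 ⇒ 6p = 5 ⇒ p = 5/6, and the value is (3)·(5/6) + 4 = 13/2.
For Firm B: with q = P(Match), equating Mid's and Late's payoffs gives q + 6 = −5q + 9 ⇒ q = 1/2.

13/2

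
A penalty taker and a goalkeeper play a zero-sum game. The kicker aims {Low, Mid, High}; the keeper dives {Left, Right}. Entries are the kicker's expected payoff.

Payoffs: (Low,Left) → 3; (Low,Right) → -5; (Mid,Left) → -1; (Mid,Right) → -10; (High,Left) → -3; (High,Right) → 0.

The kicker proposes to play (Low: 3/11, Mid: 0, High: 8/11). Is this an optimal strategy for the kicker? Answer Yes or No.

Yes

Against Left this mix gives (3/11)·3 + (8/11)·(-3) = -15/11.
Against Right this mix gives (3/11)·(-5) + (8/11)·0 = -15/11.
All of the keeper's active replies (Left, Right) yield -15/11, and no column does worse for the kicker. The mix makes the keeper indifferent and guarantees -15/11, so it is optimal.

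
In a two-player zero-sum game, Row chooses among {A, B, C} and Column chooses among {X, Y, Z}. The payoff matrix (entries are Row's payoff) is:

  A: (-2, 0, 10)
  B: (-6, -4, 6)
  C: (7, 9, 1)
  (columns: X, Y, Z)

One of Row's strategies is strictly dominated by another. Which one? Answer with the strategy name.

B

A gives a strictly higher payoff than B against every column: -2 > -6, 0 > -4, 10 > 6.
So B is strictly dominated and Row never plays it.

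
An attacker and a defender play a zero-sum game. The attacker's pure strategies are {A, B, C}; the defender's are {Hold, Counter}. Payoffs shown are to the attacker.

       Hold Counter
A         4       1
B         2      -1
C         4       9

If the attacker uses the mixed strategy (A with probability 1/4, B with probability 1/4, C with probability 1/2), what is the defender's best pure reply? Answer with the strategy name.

Hold

If the defender plays Hold, the attacker's expected payoff is (1/4)·4 + (1/4)·2 + (1/2)·4 = 7/2.
If the defender plays Counter, the attacker's expected payoff is (1/4)·1 + (1/4)·(-1) + (1/2)·9 = 9/2.
The defender minimizes the attacker's payoff; the smallest is 7/2, so the best response is Hold.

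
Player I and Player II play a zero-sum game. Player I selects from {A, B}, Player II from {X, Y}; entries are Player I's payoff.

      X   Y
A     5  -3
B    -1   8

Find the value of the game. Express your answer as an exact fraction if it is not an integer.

37/17

Row minima: A → -3, B → -1; maximin = -1.
Column maxima: X → 5, Y → 8; minimax = 5.
-1 ≠ 5, so there is no saddle point; optimal play is mixed.
Let Player I play A with probability p. Expected payoff against X: 5p + (-1)(1−p) = 6p − 1; against Y: (-3)p + 8(1−p) = −11p + 8.
Setting these equal: 6p − 1 = −11p + 8 ⇒ 17p = 9 ⇒ p = 9/17, and the value is (6)·(9/17) − 1 = 37/17.
For Player II: with q = P(X), equating A's and B's payoffs gives 8q − 3 = −9q + 8 ⇒ q = 11/17.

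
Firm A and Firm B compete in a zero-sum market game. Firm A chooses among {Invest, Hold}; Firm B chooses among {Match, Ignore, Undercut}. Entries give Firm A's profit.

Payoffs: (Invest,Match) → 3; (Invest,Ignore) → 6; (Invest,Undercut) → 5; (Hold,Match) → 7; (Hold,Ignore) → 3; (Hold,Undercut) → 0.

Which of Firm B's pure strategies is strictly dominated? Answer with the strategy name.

Ignore

Undercut holds Firm A's payoff strictly below Ignore in every row: 5 < 6, 0 < 3.
So Ignore is strictly dominated for Firm B.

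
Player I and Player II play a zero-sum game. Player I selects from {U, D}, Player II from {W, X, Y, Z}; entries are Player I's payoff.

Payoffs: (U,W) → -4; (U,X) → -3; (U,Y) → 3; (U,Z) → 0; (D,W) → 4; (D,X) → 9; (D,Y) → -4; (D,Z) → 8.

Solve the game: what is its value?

-4/15

Row minima: U → -4, D → -4; maximin = -4.
Column maxima: W → 4, X → 9, Y → 3, Z → 8; minimax = 3.
-4 ≠ 3, so there is no saddle point; optimal play is mixed.
X is strictly dominated by W (it gives Player I strictly more in every row), so Player II never plays it.
Z is strictly dominated by W (it gives Player I strictly more in every row), so Player II never plays it.
On the remaining 2×2 (U, D vs W, Y):
Let Player I play U with probability p. Expected payoff against W: (-4)p + 4(1−p) = −8p + 4; against Y: 3p + (-4)(1−p) = 7p − 4.
Setting these equal: −8p + 4 = 7p − 4 ⇒ −15p = -8 ⇒ p = 8/15, and the value is (-8)·(8/15) + 4 = -4/15.
For Player II: with q = P(W), equating U's and D's payoffs gives −7q + 3 = 8q − 4 ⇒ q = 7/15.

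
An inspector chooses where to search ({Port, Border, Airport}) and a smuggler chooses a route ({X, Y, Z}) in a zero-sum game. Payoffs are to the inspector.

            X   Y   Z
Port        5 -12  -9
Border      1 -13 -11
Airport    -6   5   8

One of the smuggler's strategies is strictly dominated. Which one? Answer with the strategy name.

Y holds the inspector's payoff strictly below Z in every row: -12 < -9, -13 < -11, 5 < 8.
So Z is strictly dominated for the smuggler.

Z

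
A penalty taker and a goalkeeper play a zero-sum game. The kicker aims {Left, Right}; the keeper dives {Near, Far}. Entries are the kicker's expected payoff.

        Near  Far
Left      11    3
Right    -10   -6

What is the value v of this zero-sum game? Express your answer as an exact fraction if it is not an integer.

3

Row minima: Left → 3, Right → -10; maximin = 3.
Column maxima: Near → 11, Far → 3; minimax = 3.
Since maximin = minimax = 3, there is a saddle point and the value is 3.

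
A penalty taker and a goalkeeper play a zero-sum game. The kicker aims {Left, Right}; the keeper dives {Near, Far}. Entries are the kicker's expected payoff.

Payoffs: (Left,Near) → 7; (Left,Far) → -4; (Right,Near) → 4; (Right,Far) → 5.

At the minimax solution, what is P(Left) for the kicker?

1/12

Row minima: Left → -4, Right → 4; maximin = 4.
Column maxima: Near → 7, Far → 5; minimax = 5.
4 ≠ 5, so there is no saddle point; optimal play is mixed.
Let the kicker play Left with probability p. Expected payoff against Near: 7p + 4(1−p) = 3p + 4; against Far: (-4)p + 5(1−p) = −9p + 5.
Setting these equal: 3p + 4 = −9p + 5 ⇒ 12p = 1 ⇒ p = 1/12, and the value is (3)·(1/12) + 4 = 17/4.
For the keeper: with q = P(Near), equating Left's and Right's payoffs gives 11q − 4 = −q + 5 ⇒ q = 3/4.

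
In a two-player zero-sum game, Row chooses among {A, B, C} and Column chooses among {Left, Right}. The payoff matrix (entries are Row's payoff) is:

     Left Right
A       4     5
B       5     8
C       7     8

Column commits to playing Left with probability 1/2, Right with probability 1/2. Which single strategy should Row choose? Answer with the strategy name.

C

Expected payoff of A: (1/2)·4 + (1/2)·5 = 9/2.
Expected payoff of B: (1/2)·5 + (1/2)·8 = 13/2.
Expected payoff of C: (1/2)·7 + (1/2)·8 = 15/2.
The largest is 15/2, so Row's best response is C.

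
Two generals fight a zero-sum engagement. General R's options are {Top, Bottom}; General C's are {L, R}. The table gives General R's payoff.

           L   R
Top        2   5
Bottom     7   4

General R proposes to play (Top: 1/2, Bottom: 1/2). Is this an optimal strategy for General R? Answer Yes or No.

Yes

Against L this mix gives (1/2)·2 + (1/2)·7 = 9/2.
Against R this mix gives (1/2)·5 + (1/2)·4 = 9/2.
All of General C's active replies (L, R) yield 9/2, and no column does worse for General R. The mix makes General C indifferent and guarantees 9/2, so it is optimal.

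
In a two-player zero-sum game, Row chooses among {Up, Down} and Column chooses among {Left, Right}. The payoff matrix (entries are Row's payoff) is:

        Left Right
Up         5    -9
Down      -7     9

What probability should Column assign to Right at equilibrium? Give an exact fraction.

2/5

Row minima: Up → -9, Down → -7; maximin = -7.
Column maxima: Left → 5, Right → 9; minimax = 5.
-7 ≠ 5, so there is no saddle point; optimal play is mixed.
Let Row play Up with probability p. Expected payoff against Left: 5p + (-7)(1−p) = 12p − 7; against Right: (-9)p + 9(1−p) = −18p + 9.
Setting these equal: 12p − 7 = −18p + 9 ⇒ 30p = 16 ⇒ p = 8/15, and the value is (12)·(8/15) − 7 = -3/5.
For Column: with q = P(Left), equating Up's and Down's payoffs gives 14q − 9 = −16q + 9 ⇒ q = 3/5.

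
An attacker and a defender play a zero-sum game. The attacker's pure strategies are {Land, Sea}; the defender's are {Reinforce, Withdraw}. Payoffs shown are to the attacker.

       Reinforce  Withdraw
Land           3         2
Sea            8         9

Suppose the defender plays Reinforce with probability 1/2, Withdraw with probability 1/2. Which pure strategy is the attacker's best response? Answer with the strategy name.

Expected payoff of Land: (1/2)·3 + (1/2)·2 = 5/2.
Expected payoff of Sea: (1/2)·8 + (1/2)·9 = 17/2.
The largest is 17/2, so the attacker's best response is Sea.

Sea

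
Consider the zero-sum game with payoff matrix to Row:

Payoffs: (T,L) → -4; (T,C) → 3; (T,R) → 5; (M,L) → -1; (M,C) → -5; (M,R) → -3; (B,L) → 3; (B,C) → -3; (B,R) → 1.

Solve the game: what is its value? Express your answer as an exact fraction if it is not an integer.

Row minima: T → -4, M → -5, B → -3; maximin = -3.
Column maxima: L → 3, C → 3, R → 5; minimax = 3.
-3 ≠ 3, so there is no saddle point; optimal play is mixed.
M is strictly dominated by B, so Row never plays it.
R is strictly dominated by C (it gives Row strictly more in every row), so Column never plays it.
On the remaining 2×2 (T, B vs L, C):
Let Row play T with probability p. Expected payoff against L: (-4)p + 3(1−p) = −7p + 3; against C: 3p + (-3)(1−p) = 6p − 3.
Setting these equal: −7p + 3 = 6p − 3 ⇒ −13p = -6 ⇒ p = 6/13, and the value is (-7)·(6/13) + 3 = -3/13.
For Column: with q = P(L), equating T's and B's payoffs gives −7q + 3 = 6q − 3 ⇒ q = 6/13.

-3/13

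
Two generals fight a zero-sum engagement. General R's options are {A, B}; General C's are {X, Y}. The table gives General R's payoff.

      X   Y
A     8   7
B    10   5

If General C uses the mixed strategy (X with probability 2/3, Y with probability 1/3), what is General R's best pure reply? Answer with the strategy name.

B

Expected payoff of A: (2/3)·8 + (1/3)·7 = 23/3.
Expected payoff of B: (2/3)·10 + (1/3)·5 = 25/3.
The largest is 25/3, so General R's best response is B.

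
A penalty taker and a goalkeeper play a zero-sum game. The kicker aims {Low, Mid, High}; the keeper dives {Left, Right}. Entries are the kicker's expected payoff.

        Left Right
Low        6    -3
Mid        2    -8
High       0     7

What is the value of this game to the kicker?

21/8

Row minima: Low → -3, Mid → -8, High → 0; maximin = 0.
Column maxima: Left → 6, Right → 7; minimax = 6.
0 ≠ 6, so there is no saddle point; optimal play is mixed.
Mid is strictly dominated by Low, so the kicker never plays it.
On the remaining 2×2 (Low, High vs Left, Right):
Let the kicker play Low with probability p. Expected payoff against Left: 6p + 0(1−p) = 6p; against Right: (-3)p + 7(1−p) = −10p + 7.
Setting these equal: 6p = −10p + 7 ⇒ 16p = 7 ⇒ p = 7/16, and the value is (6)·(7/16) = 21/8.
For the keeper: with q = P(Left), equating Low's and High's payoffs gives 9q − 3 = −7q + 7 ⇒ q = 5/8.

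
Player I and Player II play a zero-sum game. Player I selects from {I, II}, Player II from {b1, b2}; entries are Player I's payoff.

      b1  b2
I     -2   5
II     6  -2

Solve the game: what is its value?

Row minima: I → -2, II → -2; maximin = -2.
Column maxima: b1 → 6, b2 → 5; minimax = 5.
-2 ≠ 5, so there is no saddle point; optimal play is mixed.
Let Player I play I with probability p. Expected payoff against b1: (-2)p + 6(1−p) = −8p + 6; against b2: 5p + (-2)(1−p) = 7p − 2.
Setting these equal: −8p + 6 = 7p − 2 ⇒ −15p = -8 ⇒ p = 8/15, and the value is (-8)·(8/15) + 6 = 26/15.
For Player II: with q = P(b1), equating I's and II's payoffs gives −7q + 5 = 8q − 2 ⇒ q = 7/15.

26/15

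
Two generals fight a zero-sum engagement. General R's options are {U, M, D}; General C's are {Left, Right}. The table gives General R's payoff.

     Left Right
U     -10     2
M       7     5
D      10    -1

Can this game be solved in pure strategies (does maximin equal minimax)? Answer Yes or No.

Yes

Row minima: U → -10, M → 5, D → -1; maximin = 5.
Column maxima: Left → 10, Right → 5; minimax = 5.
maximin = minimax = 5, so a saddle point exists.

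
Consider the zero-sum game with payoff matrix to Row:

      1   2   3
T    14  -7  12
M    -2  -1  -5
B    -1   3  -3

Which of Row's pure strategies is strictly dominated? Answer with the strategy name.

B gives a strictly higher payoff than M against every column: -1 > -2, 3 > -1, -3 > -5.
So M is strictly dominated and Row never plays it.

M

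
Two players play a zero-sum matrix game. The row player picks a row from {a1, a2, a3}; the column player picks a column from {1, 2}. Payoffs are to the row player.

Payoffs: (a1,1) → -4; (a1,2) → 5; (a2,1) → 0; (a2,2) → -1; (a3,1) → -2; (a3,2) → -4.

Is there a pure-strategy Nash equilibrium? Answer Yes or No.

No

Row minima: a1 → -4, a2 → -1, a3 → -4; maximin = -1.
Column maxima: 1 → 0, 2 → 5; minimax = 0.
-1 ≠ 0, so no pure-strategy equilibrium exists.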